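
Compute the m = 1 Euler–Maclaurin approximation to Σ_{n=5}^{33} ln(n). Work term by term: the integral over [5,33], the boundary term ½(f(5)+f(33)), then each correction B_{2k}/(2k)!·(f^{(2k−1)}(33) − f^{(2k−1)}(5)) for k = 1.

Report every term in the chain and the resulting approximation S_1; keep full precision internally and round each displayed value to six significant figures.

∫_5^33 ln(x) dx evaluates to 79.3376.
Endpoint term: (f(5) + f(33))/2 = (1.60944 + 3.49651)/2 = 2.55297.
So far: 81.8905.
Order-1 term: 1/12 · (0.0303030 − 0.200000) = -0.0141414.

S_1 ≈ 81.8764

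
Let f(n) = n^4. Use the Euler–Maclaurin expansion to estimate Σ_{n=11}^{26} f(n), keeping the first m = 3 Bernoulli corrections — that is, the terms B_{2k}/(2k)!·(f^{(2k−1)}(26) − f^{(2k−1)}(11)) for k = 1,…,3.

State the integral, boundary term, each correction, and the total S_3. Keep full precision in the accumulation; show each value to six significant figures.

S_3 ≈ 2.58529e+06

Integral: ∫_11^26 x^4 dx = 2.34406e+06.
Boundary: ½(f(11) + f(26)) = ½(14641.0 + 456976) = 235808.
So far: 2.57987e+06.
k=1: B_{2}/(2)! × [f^{(1)}(26) − f^{(1)}(11)] = 1/12 × (70304.0 − 5324.00) = 5415.00.
Running total after k=1: 2.58529e+06.
k=2: B_{4}/(4)! × [f^{(3)}(26) − f^{(3)}(11)] = −1/720 × (624.000 − 264.000) = -0.500000.
Running total after k=2: 2.58529e+06.
k=3: B_{6}/(6)! × [f^{(5)}(26) − f^{(5)}(11)] = 1/30240 × (0.00000 − 0.00000) = 0.00000.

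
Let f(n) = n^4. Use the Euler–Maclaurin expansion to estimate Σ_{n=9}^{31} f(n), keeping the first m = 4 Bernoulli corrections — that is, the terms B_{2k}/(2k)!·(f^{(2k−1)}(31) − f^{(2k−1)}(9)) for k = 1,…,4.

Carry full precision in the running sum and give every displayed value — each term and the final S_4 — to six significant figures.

S_4 ≈ 6.18875e+06

The integral term ∫_9^31 x^4 dx = 5.71402e+06.
Boundary: ½(f(9) + f(31)) = ½(6561.00 + 923521) = 465041.
So far: 6.17906e+06.
k=1: B_{2}/(2)! × [f^{(1)}(31) − f^{(1)}(9)] = 1/12 × (119164 − 2916.00) = 9687.33.
Running total after k=1: 6.18875e+06.
k=2: B_{4}/(4)! × [f^{(3)}(31) − f^{(3)}(9)] = −1/720 × (744.000 − 216.000) = -0.733333.
Running total after k=2: 6.18875e+06.
k=3: B_{6}/(6)! × [f^{(5)}(31) − f^{(5)}(9)] = 1/30240 × (0.00000 − 0.00000) = 0.00000.
Running total after k=3: 6.18875e+06.
k=4: B_{8}/(8)! × [f^{(7)}(31) − f^{(7)}(9)] = −1/1209600 × (0.00000 − 0.00000) = 0.00000.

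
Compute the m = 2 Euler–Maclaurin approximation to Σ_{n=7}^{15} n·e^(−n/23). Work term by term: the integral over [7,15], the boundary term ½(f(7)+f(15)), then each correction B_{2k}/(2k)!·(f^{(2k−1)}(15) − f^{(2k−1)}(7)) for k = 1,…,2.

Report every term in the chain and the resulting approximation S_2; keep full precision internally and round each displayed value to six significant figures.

S_2 ≈ 60.1305

Integral: ∫_7^15 x·e^(−x/23) dx = 53.6697.
Endpoint term: (f(7) + f(15))/2 = (5.16323 + 7.81368)/2 = 6.48846.
So far: 60.1582.
Order-1 term: 1/12 · (0.181187 − 0.513116) = -0.0276608.
After k=1: 60.1305.
Order-2 term: −1/720 · (0.00231193 − 0.00375865) = 2.00933e-06.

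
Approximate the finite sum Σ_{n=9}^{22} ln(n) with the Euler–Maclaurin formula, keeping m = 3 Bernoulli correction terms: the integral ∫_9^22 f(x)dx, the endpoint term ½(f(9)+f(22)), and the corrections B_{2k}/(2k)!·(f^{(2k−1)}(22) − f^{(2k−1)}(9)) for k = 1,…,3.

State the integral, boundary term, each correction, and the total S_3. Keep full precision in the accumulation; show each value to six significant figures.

The integral term ∫_9^22 ln(x) dx = 35.2279.
Boundary: ½(f(9) + f(22)) = ½(2.19722 + 3.09104) = 2.64413.
Integral + boundary = 37.8720.
Order-1 term: 1/12 · (0.0454545 − 0.111111) = -0.00547138.
Running total after k=1: 37.8666.
Order-2 term: −1/720 · (0.000187829 − 0.00274348) = 3.54952e-06.
Running total after k=2: 37.8666.
Order-3 term: 1/30240 · (4.65691e-06 − 0.000406442) = -1.32865e-08.

S_3 ≈ 37.8666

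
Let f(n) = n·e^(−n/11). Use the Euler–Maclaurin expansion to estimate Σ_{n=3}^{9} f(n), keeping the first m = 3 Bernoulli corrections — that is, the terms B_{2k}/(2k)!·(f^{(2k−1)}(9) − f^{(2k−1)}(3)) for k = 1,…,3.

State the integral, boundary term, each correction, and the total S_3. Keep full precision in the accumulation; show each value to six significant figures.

Integral: ∫_3^9 x·e^(−x/11) dx = 20.1690.
Endpoint term: (f(3) + f(9))/2 = (2.28390 + 3.97110)/2 = 3.12750.
Running total after boundary: 23.2965.
k=1: B_{2}/(2)! × [f^{(1)}(9) − f^{(1)}(3)] = 1/12 × (0.0802242 − 0.553673) = -0.0394541.
After k=1: 23.2570.
k=2: B_{4}/(4)! × [f^{(3)}(9) − f^{(3)}(3)] = −1/720 × (0.00795612 − 0.0171593) = 1.27822e-05.
After k=2: 23.2570.
k=3: B_{6}/(6)! × [f^{(5)}(9) − f^{(5)}(3)] = 1/30240 × (0.000126027 − 0.000245808) = -3.96102e-09.

S_3 ≈ 23.2570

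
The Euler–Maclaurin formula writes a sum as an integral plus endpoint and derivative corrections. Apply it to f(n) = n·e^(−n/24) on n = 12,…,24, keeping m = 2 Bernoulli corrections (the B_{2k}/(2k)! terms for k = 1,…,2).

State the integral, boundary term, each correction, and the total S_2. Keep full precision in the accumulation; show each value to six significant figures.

S_2 ≈ 108.274

∫_12^24 x·e^(−x/24) dx evaluates to 100.245.
Boundary: ½(f(12) + f(24)) = ½(7.27837 + 8.82911) = 8.05374.
So far: 108.299.
Correction k=1: B_{2}/2! · (f^{(1)}(24) − f^{(1)}(12)) = 1/12 · (0.00000 − 0.303265) = -0.0252721.
After k=1: 108.274.
Correction k=2: B_{4}/4! · (f^{(3)}(24) − f^{(3)}(12)) = −1/720 · (0.00127736 − 0.00263251) = 1.88216e-06.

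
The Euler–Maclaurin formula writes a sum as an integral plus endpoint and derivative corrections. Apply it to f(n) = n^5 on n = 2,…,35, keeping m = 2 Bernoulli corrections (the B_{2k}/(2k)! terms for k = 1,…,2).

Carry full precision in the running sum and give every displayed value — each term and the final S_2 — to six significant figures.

The integral term ∫_2^35 x^5 dx = 3.06378e+08.
Endpoint term: (f(2) + f(35))/2 = (32.0000 + 5.25219e+07)/2 = 2.62610e+07.
Integral + boundary = 3.32639e+08.
k=1: B_{2}/(2)! × [f^{(1)}(35) − f^{(1)}(2)] = 1/12 × (7.50312e+06 − 80.0000) = 625254.
After k=1: 3.33264e+08.
k=2: B_{4}/(4)! × [f^{(3)}(35) − f^{(3)}(2)] = −1/720 × (73500.0 − 240.000) = -101.750.

S_2 ≈ 3.33264e+08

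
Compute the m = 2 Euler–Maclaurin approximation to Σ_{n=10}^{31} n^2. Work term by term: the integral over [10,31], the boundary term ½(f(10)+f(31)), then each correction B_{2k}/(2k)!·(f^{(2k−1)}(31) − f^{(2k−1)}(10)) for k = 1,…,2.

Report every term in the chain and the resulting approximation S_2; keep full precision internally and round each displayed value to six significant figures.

S_2 ≈ 10131.0

The integral term ∫_10^31 x^2 dx = 9597.00.
Endpoint term: (f(10) + f(31))/2 = (100.000 + 961.000)/2 = 530.500.
So far: 10127.5.
Order-1 term: 1/12 · (62.0000 − 20.0000) = 3.50000.
After k=1: 10131.0.
Order-2 term: −1/720 · (0.00000 − 0.00000) = 0.00000.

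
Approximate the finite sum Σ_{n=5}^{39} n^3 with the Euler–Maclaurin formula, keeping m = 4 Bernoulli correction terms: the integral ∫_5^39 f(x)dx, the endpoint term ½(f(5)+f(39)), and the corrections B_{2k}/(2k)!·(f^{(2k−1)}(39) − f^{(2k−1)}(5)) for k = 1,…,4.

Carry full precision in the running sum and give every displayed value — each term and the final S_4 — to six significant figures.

S_4 ≈ 608300

Integral: ∫_5^39 x^3 dx = 578204.
½[f(5) + f(39)] = ½[125.000 + 59319.0] = 29722.0.
Integral + boundary = 607926.
Correction k=1: B_{2}/2! · (f^{(1)}(39) − f^{(1)}(5)) = 1/12 · (4563.00 − 75.0000) = 374.000.
Partial sum through k=1: 608300.
Correction k=2: B_{4}/4! · (f^{(3)}(39) − f^{(3)}(5)) = −1/720 · (6.00000 − 6.00000) = 0.00000.
Partial sum through k=2: 608300.
Correction k=3: B_{6}/6! · (f^{(5)}(39) − f^{(5)}(5)) = 1/30240 · (0.00000 − 0.00000) = 0.00000.
Partial sum through k=3: 608300.
Correction k=4: B_{8}/8! · (f^{(7)}(39) − f^{(7)}(5)) = −1/1209600 · (0.00000 − 0.00000) = 0.00000.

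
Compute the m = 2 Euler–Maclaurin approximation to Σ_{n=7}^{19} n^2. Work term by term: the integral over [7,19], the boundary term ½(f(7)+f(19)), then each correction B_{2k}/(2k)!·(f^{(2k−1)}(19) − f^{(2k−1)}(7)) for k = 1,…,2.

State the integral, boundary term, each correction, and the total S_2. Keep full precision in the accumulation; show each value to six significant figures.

Integral: ∫_7^19 x^2 dx = 2172.00.
Endpoint term: (f(7) + f(19))/2 = (49.0000 + 361.000)/2 = 205.000.
Running total after boundary: 2377.00.
Order-1 term: 1/12 · (38.0000 − 14.0000) = 2.00000.
Running total after k=1: 2379.00.
Order-2 term: −1/720 · (0.00000 − 0.00000) = 0.00000.

S_2 ≈ 2379.00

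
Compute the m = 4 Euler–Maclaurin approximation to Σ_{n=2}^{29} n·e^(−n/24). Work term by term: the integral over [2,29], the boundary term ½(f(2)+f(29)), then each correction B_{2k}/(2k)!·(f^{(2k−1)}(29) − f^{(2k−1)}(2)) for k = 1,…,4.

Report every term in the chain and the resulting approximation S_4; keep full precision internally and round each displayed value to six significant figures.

The integral term ∫_2^29 x·e^(−x/24) dx = 194.168.
Endpoint term: (f(2) + f(29))/2 = (1.84009 + 8.66215)/2 = 5.25112.
Integral + boundary = 199.419.
Correction k=1: B_{2}/2! · (f^{(1)}(29) − f^{(1)}(2)) = 1/12 · (-0.0622281 − 0.843374) = -0.0754668.
After k=1: 199.344.
Correction k=2: B_{4}/4! · (f^{(3)}(29) − f^{(3)}(2)) = −1/720 · (0.000929100 − 0.00465879) = 5.18013e-06.
After k=2: 199.344.
Correction k=3: B_{6}/6! · (f^{(5)}(29) − f^{(5)}(2)) = 1/30240 · (3.41360e-06 − 1.36344e-05) = -3.37988e-10.
After k=3: 199.344.
Correction k=4: B_{8}/8! · (f^{(7)}(29) − f^{(7)}(2)) = −1/1209600 · (9.05240e-09 − 3.32995e-08) = 2.00456e-14.

S_4 ≈ 199.344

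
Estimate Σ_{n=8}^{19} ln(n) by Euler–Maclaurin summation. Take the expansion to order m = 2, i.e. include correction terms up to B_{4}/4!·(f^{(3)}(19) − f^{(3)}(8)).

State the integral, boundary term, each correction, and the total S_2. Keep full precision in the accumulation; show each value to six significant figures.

S_2 ≈ 30.8147

Integral: ∫_8^19 ln(x) dx = 28.3088.
Endpoint term: (f(8) + f(19))/2 = (2.07944 + 2.94444)/2 = 2.51194.
Running total after boundary: 30.8207.
Order-1 term: 1/12 · (0.0526316 − 0.125000) = -0.00603070.
Partial sum through k=1: 30.8147.
Order-2 term: −1/720 · (0.000291588 − 0.00390625) = 5.02036e-06.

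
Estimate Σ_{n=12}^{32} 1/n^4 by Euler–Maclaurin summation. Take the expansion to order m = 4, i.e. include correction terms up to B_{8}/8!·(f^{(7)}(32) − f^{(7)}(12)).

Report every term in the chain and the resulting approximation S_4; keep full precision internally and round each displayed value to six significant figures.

Integral: ∫_12^32 1/x^4 dx = 0.000182729.
Boundary: ½(f(12) + f(32)) = ½(4.82253e-05 + 9.53674e-07) = 2.45895e-05.
Running total after boundary: 0.000207318.
Order-1 term: 1/12 · (-1.19209e-07 − (-1.60751e-05)) = 1.32966e-06.
Partial sum through k=1: 0.000208648.
Order-2 term: −1/720 · (-3.49246e-09 − (-3.34898e-06)) = -4.64651e-09.
Partial sum through k=2: 0.000208643.
Order-3 term: 1/30240 · (-1.90994e-10 − (-1.30238e-06)) = 4.30618e-11.
Partial sum through k=3: 0.000208643.
Order-4 term: −1/1209600 · (-1.67866e-11 − (-8.13988e-07)) = -6.72926e-13.

S_4 ≈ 0.000208643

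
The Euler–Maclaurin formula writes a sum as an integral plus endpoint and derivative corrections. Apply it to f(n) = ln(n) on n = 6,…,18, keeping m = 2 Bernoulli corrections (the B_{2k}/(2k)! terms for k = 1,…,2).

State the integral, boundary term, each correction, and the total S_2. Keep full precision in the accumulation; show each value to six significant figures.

S_2 ≈ 31.6080

Integral: ∫_6^18 ln(x) dx = 29.2761.
Endpoint term: (f(6) + f(18))/2 = (1.79176 + 2.89037)/2 = 2.34107.
Running total after boundary: 31.6172.
k=1: B_{2}/(2)! × [f^{(1)}(18) − f^{(1)}(6)] = 1/12 × (0.0555556 − 0.166667) = -0.00925926.
After k=1: 31.6079.
k=2: B_{4}/(4)! × [f^{(3)}(18) − f^{(3)}(6)] = −1/720 × (0.000342936 − 0.00925926) = 1.23838e-05.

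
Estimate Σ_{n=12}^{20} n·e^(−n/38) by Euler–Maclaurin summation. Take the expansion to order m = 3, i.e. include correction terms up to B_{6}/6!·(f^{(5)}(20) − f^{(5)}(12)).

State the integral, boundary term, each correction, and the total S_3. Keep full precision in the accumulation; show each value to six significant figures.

The integral term ∫_12^20 x·e^(−x/38) dx = 83.4310.
Boundary: ½(f(12) + f(20)) = ½(8.75056 + 11.8156) = 10.2831.
So far: 93.7140.
Order-1 term: 1/12 · (0.279842 − 0.498935) = -0.0182578.
After k=1: 93.6958.
Order-2 term: −1/720 · (0.00101205 − 0.00135551) = 4.77035e-07.
After k=2: 93.6958.
Order-3 term: 1/30240 · (1.26752e-06 − 1.63816e-06) = -1.22566e-11.

S_3 ≈ 93.6958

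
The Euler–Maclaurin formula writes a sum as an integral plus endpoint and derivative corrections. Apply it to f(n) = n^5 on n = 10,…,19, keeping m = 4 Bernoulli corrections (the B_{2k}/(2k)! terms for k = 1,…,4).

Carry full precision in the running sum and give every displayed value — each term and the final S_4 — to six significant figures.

The integral term ∫_10^19 x^5 dx = 7.67431e+06.
½[f(10) + f(19)] = ½[100000 + 2.47610e+06] = 1.28805e+06.
So far: 8.96236e+06.
Order-1 term: 1/12 · (651605 − 50000.0) = 50133.8.
After k=1: 9.01250e+06.
Order-2 term: −1/720 · (21660.0 − 6000.00) = -21.7500.
After k=2: 9.01248e+06.
Order-3 term: 1/30240 · (120.000 − 120.000) = 0.00000.
After k=3: 9.01248e+06.
Order-4 term: −1/1209600 · (0.00000 − 0.00000) = 0.00000.

S_4 ≈ 9.01248e+06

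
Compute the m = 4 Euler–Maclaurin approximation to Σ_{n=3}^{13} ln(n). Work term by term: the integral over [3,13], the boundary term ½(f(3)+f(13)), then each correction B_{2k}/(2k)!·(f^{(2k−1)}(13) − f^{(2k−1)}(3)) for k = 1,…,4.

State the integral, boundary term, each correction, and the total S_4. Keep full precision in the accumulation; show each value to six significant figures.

S_4 ≈ 21.8590

∫_3^13 ln(x) dx evaluates to 20.0485.
Endpoint term: (f(3) + f(13))/2 = (1.09861 + 2.56495)/2 = 1.83178.
Running total after boundary: 21.8803.
k=1: B_{2}/(2)! × [f^{(1)}(13) − f^{(1)}(3)] = 1/12 × (0.0769231 − 0.333333) = -0.0213675.
After k=1: 21.8589.
k=2: B_{4}/(4)! × [f^{(3)}(13) − f^{(3)}(3)] = −1/720 × (0.000910332 − 0.0740741) = 0.000101616.
After k=2: 21.8590.
k=3: B_{6}/(6)! × [f^{(5)}(13) − f^{(5)}(3)] = 1/30240 × (6.46390e-05 − 0.0987654) = -3.26392e-06.
After k=3: 21.8590.
k=4: B_{8}/(8)! × [f^{(7)}(13) − f^{(7)}(3)] = −1/1209600 × (1.14744e-05 − 0.329218) = 2.72162e-07.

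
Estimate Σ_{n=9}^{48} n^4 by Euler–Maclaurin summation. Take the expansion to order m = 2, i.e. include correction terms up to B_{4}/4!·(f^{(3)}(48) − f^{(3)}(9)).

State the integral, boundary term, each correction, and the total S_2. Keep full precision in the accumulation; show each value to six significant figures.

∫_9^48 x^4 dx evaluates to 5.09490e+07.
Endpoint term: (f(9) + f(48))/2 = (6561.00 + 5.30842e+06)/2 = 2.65749e+06.
Running total after boundary: 5.36065e+07.
Correction k=1: B_{2}/2! · (f^{(1)}(48) − f^{(1)}(9)) = 1/12 · (442368 − 2916.00) = 36621.0.
Running total after k=1: 5.36431e+07.
Correction k=2: B_{4}/4! · (f^{(3)}(48) − f^{(3)}(9)) = −1/720 · (1152.00 − 216.000) = -1.30000.

S_2 ≈ 5.36431e+07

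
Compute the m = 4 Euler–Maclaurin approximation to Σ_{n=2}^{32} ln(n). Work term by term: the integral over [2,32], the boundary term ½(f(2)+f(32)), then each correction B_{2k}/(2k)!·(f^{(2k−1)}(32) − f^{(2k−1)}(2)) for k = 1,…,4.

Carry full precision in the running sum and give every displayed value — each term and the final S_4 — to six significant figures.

∫_2^32 ln(x) dx evaluates to 79.5173.
Boundary: ½(f(2) + f(32)) = ½(0.693147 + 3.46574) = 2.07944.
So far: 81.5967.
k=1: B_{2}/(2)! × [f^{(1)}(32) − f^{(1)}(2)] = 1/12 × (0.0312500 − 0.500000) = -0.0390625.
After k=1: 81.5576.
k=2: B_{4}/(4)! × [f^{(3)}(32) − f^{(3)}(2)] = −1/720 × (6.10352e-05 − 0.250000) = 0.000347137.
After k=2: 81.5580.
k=3: B_{6}/(6)! × [f^{(5)}(32) − f^{(5)}(2)] = 1/30240 × (7.15256e-07 − 0.750000) = -2.48016e-05.
After k=3: 81.5580.
k=4: B_{8}/(8)! × [f^{(7)}(32) − f^{(7)}(2)] = −1/1209600 × (2.09548e-08 − 5.62500) = 4.65030e-06.

S_4 ≈ 81.5580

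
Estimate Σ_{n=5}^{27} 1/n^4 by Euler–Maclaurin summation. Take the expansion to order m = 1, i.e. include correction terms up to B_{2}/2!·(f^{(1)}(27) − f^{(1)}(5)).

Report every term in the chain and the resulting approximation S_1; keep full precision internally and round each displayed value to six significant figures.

The integral term ∫_5^27 1/x^4 dx = 0.00264973.
½[f(5) + f(27)] = ½[0.00160000 + 1.88168e-06] = 0.000800941.
Running total after boundary: 0.00345067.
Correction k=1: B_{2}/2! · (f^{(1)}(27) − f^{(1)}(5)) = 1/12 · (-2.78767e-07 − (-0.00128000)) = 0.000106643.

S_1 ≈ 0.00355732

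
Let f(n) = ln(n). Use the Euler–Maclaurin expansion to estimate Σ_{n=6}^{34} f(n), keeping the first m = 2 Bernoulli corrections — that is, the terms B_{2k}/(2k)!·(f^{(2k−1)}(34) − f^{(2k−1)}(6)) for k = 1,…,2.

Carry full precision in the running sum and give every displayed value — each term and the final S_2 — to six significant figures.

Integral: ∫_6^34 ln(x) dx = 81.1457.
½[f(6) + f(34)] = ½[1.79176 + 3.52636] = 2.65906.
Running total after boundary: 83.8048.
Correction k=1: B_{2}/2! · (f^{(1)}(34) − f^{(1)}(6)) = 1/12 · (0.0294118 − 0.166667) = -0.0114379.
Running total after k=1: 83.7933.
Correction k=2: B_{4}/4! · (f^{(3)}(34) − f^{(3)}(6)) = −1/720 · (5.08854e-05 − 0.00925926) = 1.27894e-05.

S_2 ≈ 83.7933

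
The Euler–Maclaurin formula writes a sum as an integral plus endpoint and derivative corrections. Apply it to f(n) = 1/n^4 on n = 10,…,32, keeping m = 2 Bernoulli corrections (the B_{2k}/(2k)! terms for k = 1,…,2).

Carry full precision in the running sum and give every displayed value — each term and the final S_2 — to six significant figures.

S_2 ≈ 0.000376944

Integral: ∫_10^32 1/x^4 dx = 0.000323161.
½[f(10) + f(32)] = ½[0.000100000 + 9.53674e-07] = 5.04768e-05.
So far: 0.000373638.
k=1: B_{2}/(2)! × [f^{(1)}(32) − f^{(1)}(10)] = 1/12 × (-1.19209e-07 − (-4.00000e-05)) = 3.32340e-06.
After k=1: 0.000376961.
k=2: B_{4}/(4)! × [f^{(3)}(32) − f^{(3)}(10)] = −1/720 × (-3.49246e-09 − (-1.20000e-05)) = -1.66618e-08.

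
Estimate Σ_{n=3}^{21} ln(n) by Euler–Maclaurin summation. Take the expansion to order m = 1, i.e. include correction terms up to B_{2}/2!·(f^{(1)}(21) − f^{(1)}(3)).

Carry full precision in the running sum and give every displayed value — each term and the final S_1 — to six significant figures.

The integral term ∫_3^21 ln(x) dx = 42.6391.
½[f(3) + f(21)] = ½[1.09861 + 3.04452] = 2.07157.
Integral + boundary = 44.7107.
Order-1 term: 1/12 · (0.0476190 − 0.333333) = -0.0238095.

S_1 ≈ 44.6869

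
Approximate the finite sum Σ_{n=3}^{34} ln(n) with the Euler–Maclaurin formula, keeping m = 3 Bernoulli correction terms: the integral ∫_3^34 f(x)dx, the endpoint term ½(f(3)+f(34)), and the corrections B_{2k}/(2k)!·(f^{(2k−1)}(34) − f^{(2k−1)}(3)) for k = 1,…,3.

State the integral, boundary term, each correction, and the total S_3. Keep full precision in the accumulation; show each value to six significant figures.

S_3 ≈ 87.8877

Integral: ∫_3^34 ln(x) dx = 85.6004.
Endpoint term: (f(3) + f(34))/2 = (1.09861 + 3.52636)/2 = 2.31249.
Running total after boundary: 87.9129.
k=1: B_{2}/(2)! × [f^{(1)}(34) − f^{(1)}(3)] = 1/12 × (0.0294118 − 0.333333) = -0.0253268.
Partial sum through k=1: 87.8876.
k=2: B_{4}/(4)! × [f^{(3)}(34) − f^{(3)}(3)] = −1/720 × (5.08854e-05 − 0.0740741) = 0.000102810.
Partial sum through k=2: 87.8877.
k=3: B_{6}/(6)! × [f^{(5)}(34) − f^{(5)}(3)] = 1/30240 × (5.28222e-07 − 0.0987654) = -3.26604e-06.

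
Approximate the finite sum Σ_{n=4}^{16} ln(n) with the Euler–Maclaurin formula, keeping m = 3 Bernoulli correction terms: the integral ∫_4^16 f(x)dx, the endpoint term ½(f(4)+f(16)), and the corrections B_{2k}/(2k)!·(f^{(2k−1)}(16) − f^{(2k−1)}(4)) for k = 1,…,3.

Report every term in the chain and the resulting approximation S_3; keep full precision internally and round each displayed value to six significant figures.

S_3 ≈ 28.8801

Integral: ∫_4^16 ln(x) dx = 26.8162.
½[f(4) + f(16)] = ½[1.38629 + 2.77259] = 2.07944.
Running total after boundary: 28.8957.
Correction k=1: B_{2}/2! · (f^{(1)}(16) − f^{(1)}(4)) = 1/12 · (0.0625000 − 0.250000) = -0.0156250.
After k=1: 28.8801.
Correction k=2: B_{4}/4! · (f^{(3)}(16) − f^{(3)}(4)) = −1/720 · (0.000488281 − 0.0312500) = 4.27246e-05.
After k=2: 28.8801.
Correction k=3: B_{6}/6! · (f^{(5)}(16) − f^{(5)}(4)) = 1/30240 · (2.28882e-05 − 0.0234375) = -7.74293e-07.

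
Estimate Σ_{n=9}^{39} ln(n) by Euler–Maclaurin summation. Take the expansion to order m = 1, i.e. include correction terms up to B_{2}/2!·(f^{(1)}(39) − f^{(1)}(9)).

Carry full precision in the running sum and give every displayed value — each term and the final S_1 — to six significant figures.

∫_9^39 ln(x) dx evaluates to 93.1039.
Boundary: ½(f(9) + f(39)) = ½(2.19722 + 3.66356) = 2.93039.
So far: 96.0343.
Correction k=1: B_{2}/2! · (f^{(1)}(39) − f^{(1)}(9)) = 1/12 · (0.0256410 − 0.111111) = -0.00712251.

S_1 ≈ 96.0272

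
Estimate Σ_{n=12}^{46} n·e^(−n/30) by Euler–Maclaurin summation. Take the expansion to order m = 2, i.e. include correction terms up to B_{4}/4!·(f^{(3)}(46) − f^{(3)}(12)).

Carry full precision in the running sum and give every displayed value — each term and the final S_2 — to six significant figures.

S_2 ≈ 361.487

Integral: ∫_12^46 x·e^(−x/30) dx = 352.545.
Boundary: ½(f(12) + f(46)) = ½(8.04384 + 9.92749) = 8.98567.
So far: 361.531.
Correction k=1: B_{2}/2! · (f^{(1)}(46) − f^{(1)}(12)) = 1/12 · (-0.115101 − 0.402192) = -0.0431078.
After k=1: 361.487.
Correction k=2: B_{4}/4! · (f^{(3)}(46) − f^{(3)}(12)) = −1/720 · (0.000351699 − 0.00193648) = 2.20109e-06.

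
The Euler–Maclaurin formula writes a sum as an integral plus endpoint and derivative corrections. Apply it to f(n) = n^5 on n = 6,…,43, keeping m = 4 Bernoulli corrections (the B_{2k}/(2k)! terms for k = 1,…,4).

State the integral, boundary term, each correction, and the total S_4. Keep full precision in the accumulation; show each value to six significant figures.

∫_6^43 x^5 dx evaluates to 1.05355e+09.
½[f(6) + f(43)] = ½[7776.00 + 1.47008e+08] = 7.35081e+07.
Integral + boundary = 1.12706e+09.
k=1: B_{2}/(2)! × [f^{(1)}(43) − f^{(1)}(6)] = 1/12 × (1.70940e+07 − 6480.00) = 1.42396e+06.
After k=1: 1.12848e+09.
k=2: B_{4}/(4)! × [f^{(3)}(43) − f^{(3)}(6)] = −1/720 × (110940 − 2160.00) = -151.083.
After k=2: 1.12848e+09.
k=3: B_{6}/(6)! × [f^{(5)}(43) − f^{(5)}(6)] = 1/30240 × (120.000 − 120.000) = 0.00000.
After k=3: 1.12848e+09.
k=4: B_{8}/(8)! × [f^{(7)}(43) − f^{(7)}(6)] = −1/1209600 × (0.00000 − 0.00000) = 0.00000.

S_4 ≈ 1.12848e+09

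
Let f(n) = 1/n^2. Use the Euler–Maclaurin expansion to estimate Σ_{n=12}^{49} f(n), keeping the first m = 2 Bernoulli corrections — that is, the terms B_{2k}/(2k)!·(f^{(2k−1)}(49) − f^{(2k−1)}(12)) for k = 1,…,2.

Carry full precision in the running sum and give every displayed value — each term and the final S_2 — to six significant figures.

S_2 ≈ 0.0667005

The integral term ∫_12^49 1/x^2 dx = 0.0629252.
½[f(12) + f(49)] = ½[0.00694444 + 0.000416493] = 0.00368047.
So far: 0.0666056.
Correction k=1: B_{2}/2! · (f^{(1)}(49) − f^{(1)}(12)) = 1/12 · (-1.69997e-05 − (-0.00115741)) = 9.50340e-05.
Partial sum through k=1: 0.0667007.
Correction k=2: B_{4}/4! · (f^{(3)}(49) − f^{(3)}(12)) = −1/720 · (-8.49632e-08 − (-9.64506e-05)) = -1.33841e-07.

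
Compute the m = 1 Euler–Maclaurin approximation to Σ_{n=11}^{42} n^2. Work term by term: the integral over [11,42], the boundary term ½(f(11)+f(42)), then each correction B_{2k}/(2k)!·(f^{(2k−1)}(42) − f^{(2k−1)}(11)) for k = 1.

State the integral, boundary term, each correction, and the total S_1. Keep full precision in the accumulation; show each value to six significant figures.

S_1 ≈ 25200.0

Integral: ∫_11^42 x^2 dx = 24252.3.
Boundary: ½(f(11) + f(42)) = ½(121.000 + 1764.00) = 942.500.
So far: 25194.8.
k=1: B_{2}/(2)! × [f^{(1)}(42) − f^{(1)}(11)] = 1/12 × (84.0000 − 22.0000) = 5.16667.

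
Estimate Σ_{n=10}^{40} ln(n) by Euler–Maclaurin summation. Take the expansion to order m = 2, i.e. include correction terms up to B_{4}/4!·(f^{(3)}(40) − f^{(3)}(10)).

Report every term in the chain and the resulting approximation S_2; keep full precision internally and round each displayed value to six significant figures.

Integral: ∫_10^40 ln(x) dx = 94.5293.
Endpoint term: (f(10) + f(40))/2 = (2.30259 + 3.68888)/2 = 2.99573.
Running total after boundary: 97.5251.
Order-1 term: 1/12 · (0.0250000 − 0.100000) = -0.00625000.
Partial sum through k=1: 97.5188.
Order-2 term: −1/720 · (3.12500e-05 − 0.00200000) = 2.73437e-06.

S_2 ≈ 97.5188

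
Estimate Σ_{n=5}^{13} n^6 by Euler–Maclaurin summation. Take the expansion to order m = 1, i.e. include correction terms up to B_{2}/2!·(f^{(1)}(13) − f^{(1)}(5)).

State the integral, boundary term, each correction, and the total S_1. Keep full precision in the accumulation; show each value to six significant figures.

Integral: ∫_5^13 x^6 dx = 8.95291e+06.
Boundary: ½(f(5) + f(13)) = ½(15625.0 + 4.82681e+06) = 2.42122e+06.
Integral + boundary = 1.13741e+07.
k=1: B_{2}/(2)! × [f^{(1)}(13) − f^{(1)}(5)] = 1/12 × (2.22776e+06 − 18750.0) = 184084.

S_1 ≈ 1.15582e+07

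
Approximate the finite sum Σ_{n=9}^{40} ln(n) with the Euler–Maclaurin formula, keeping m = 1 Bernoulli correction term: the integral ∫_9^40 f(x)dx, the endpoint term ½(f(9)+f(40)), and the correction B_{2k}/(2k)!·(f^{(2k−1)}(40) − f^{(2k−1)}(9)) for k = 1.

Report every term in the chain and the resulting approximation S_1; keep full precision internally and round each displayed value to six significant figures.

∫_9^40 ln(x) dx evaluates to 96.7802.
½[f(9) + f(40)] = ½[2.19722 + 3.68888] = 2.94305.
Integral + boundary = 99.7232.
Order-1 term: 1/12 · (0.0250000 − 0.111111) = -0.00717593.

S_1 ≈ 99.7160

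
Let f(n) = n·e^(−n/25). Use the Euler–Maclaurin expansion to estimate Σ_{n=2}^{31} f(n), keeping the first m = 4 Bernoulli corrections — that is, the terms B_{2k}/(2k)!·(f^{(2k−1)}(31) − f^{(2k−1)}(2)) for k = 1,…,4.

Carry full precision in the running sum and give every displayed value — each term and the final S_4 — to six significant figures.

Integral: ∫_2^31 x·e^(−x/25) dx = 217.966.
½[f(2) + f(31)] = ½[1.84623 + 8.97091] = 5.40857.
Integral + boundary = 223.374.
Order-1 term: 1/12 · (-0.0694522 − 0.849267) = -0.0765599.
Partial sum through k=1: 223.298.
Order-2 term: −1/720 · (0.000814906 − 0.00431280) = 4.85819e-06.
Partial sum through k=2: 223.298.
Order-3 term: 1/30240 · (2.78550e-06 − 1.16268e-05) = -2.92372e-10.
Partial sum through k=3: 223.298.
Order-4 term: −1/1209600 · (6.82743e-09 − 2.61651e-08) = 1.59868e-14.

S_4 ≈ 223.298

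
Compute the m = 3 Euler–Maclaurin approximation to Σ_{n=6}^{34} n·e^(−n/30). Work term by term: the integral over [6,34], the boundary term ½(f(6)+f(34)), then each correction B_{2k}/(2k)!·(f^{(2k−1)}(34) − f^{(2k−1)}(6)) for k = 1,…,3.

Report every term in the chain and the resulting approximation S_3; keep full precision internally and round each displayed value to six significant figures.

The integral term ∫_6^34 x·e^(−x/30) dx = 266.069.
Boundary: ½(f(6) + f(34)) = ½(4.91238 + 10.9466) = 7.92948.
So far: 273.999.
Correction k=1: B_{2}/2! · (f^{(1)}(34) − f^{(1)}(6)) = 1/12 · (-0.0429278 − 0.654985) = -0.0581594.
Partial sum through k=1: 273.941.
Correction k=2: B_{4}/4! · (f^{(3)}(34) − f^{(3)}(6)) = −1/720 · (0.000667765 − 0.00254716) = 2.61027e-06.
Partial sum through k=2: 273.941.
Correction k=3: B_{6}/6! · (f^{(5)}(34) − f^{(5)}(6)) = 1/30240 · (1.53692e-06 − 4.85174e-06) = -1.09617e-10.

S_3 ≈ 273.941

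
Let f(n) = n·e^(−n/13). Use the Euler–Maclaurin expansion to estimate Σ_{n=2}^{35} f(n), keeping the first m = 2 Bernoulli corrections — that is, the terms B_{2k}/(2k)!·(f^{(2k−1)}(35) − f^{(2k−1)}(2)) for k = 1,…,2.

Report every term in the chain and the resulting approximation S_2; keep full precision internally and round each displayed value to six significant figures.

S_2 ≈ 126.906

Integral: ∫_2^35 x·e^(−x/13) dx = 124.934.
½[f(2) + f(35)] = ½[1.71481 + 2.37036] = 2.04258.
Running total after boundary: 126.976.
Correction k=1: B_{2}/2! · (f^{(1)}(35) − f^{(1)}(2)) = 1/12 · (-0.114611 − 0.725496) = -0.0700089.
Partial sum through k=1: 126.906.
Correction k=2: B_{4}/4! · (f^{(3)}(35) − f^{(3)}(2)) = −1/720 · (0.000123304 − 0.0144397) = 1.98838e-05.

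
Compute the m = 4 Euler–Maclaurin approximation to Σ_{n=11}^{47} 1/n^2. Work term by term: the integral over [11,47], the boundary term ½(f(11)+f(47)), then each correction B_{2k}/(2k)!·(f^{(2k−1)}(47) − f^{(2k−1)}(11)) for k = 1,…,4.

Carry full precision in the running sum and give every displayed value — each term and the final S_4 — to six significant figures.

Integral: ∫_11^47 1/x^2 dx = 0.0696325.
½[f(11) + f(47)] = ½[0.00826446 + 0.000452694] = 0.00435858.
So far: 0.0739911.
Order-1 term: 1/12 · (-1.92636e-05 − (-0.00150263)) = 0.000123614.
Running total after k=1: 0.0741147.
Order-2 term: −1/720 · (-1.04646e-07 − (-0.000149021)) = -2.06828e-07.
Running total after k=2: 0.0741145.
Order-3 term: 1/30240 · (-1.42117e-09 − (-3.69474e-05)) = 1.22176e-09.
Running total after k=3: 0.0741145.
Order-4 term: −1/1209600 · (-3.60280e-11 − (-1.70996e-05)) = -1.41366e-11.

S_4 ≈ 0.0741145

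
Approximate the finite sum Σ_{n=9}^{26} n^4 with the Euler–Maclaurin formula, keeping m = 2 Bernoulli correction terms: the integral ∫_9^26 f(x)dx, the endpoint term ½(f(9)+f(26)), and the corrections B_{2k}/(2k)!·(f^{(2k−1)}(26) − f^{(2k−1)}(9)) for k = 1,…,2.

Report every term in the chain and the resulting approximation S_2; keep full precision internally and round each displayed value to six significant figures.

S_2 ≈ 2.60185e+06

Integral: ∫_9^26 x^4 dx = 2.36447e+06.
½[f(9) + f(26)] = ½[6561.00 + 456976] = 231768.
Integral + boundary = 2.59623e+06.
Correction k=1: B_{2}/2! · (f^{(1)}(26) − f^{(1)}(9)) = 1/12 · (70304.0 − 2916.00) = 5615.67.
Running total after k=1: 2.60185e+06.
Correction k=2: B_{4}/4! · (f^{(3)}(26) − f^{(3)}(9)) = −1/720 · (624.000 − 216.000) = -0.566667.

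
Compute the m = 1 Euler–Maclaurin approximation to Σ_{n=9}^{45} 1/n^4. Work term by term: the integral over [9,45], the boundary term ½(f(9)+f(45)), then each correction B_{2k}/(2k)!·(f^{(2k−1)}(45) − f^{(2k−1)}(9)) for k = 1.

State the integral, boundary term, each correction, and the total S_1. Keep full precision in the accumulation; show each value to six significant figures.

S_1 ≈ 0.000535562

∫_9^45 1/x^4 dx evaluates to 0.000453589.
Boundary: ½(f(9) + f(45)) = ½(0.000152416 + 2.43865e-07) = 7.63298e-05.
Integral + boundary = 0.000529919.
Correction k=1: B_{2}/2! · (f^{(1)}(45) − f^{(1)}(9)) = 1/12 · (-2.16769e-08 − (-6.77404e-05)) = 5.64322e-06.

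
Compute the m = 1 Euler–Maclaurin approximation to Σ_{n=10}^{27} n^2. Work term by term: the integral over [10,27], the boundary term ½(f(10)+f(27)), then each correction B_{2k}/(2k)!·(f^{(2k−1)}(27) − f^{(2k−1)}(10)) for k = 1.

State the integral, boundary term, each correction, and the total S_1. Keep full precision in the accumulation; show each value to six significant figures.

Integral: ∫_10^27 x^2 dx = 6227.67.
Endpoint term: (f(10) + f(27))/2 = (100.000 + 729.000)/2 = 414.500.
Integral + boundary = 6642.17.
Correction k=1: B_{2}/2! · (f^{(1)}(27) − f^{(1)}(10)) = 1/12 · (54.0000 − 20.0000) = 2.83333.

S_1 ≈ 6645.00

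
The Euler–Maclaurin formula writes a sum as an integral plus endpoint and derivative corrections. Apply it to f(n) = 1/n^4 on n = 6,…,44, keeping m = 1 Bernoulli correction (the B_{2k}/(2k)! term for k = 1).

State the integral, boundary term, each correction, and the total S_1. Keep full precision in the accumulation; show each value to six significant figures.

The integral term ∫_6^44 1/x^4 dx = 0.00153930.
Boundary: ½(f(6) + f(44)) = ½(0.000771605 + 2.66802e-07) = 0.000385936.
Integral + boundary = 0.00192523.
Order-1 term: 1/12 · (-2.42547e-08 − (-0.000514403)) = 4.28649e-05.

S_1 ≈ 0.00196810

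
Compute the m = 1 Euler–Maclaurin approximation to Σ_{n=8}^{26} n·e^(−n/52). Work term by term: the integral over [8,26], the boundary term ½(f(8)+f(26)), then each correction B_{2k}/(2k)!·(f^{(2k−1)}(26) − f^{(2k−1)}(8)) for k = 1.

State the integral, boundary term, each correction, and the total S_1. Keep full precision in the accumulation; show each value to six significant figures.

S_1 ≈ 226.291

Integral: ∫_8^26 x·e^(−x/52) dx = 215.012.
½[f(8) + f(26)] = ½[6.85923 + 15.7698] = 11.3145.
So far: 226.326.
k=1: B_{2}/(2)! × [f^{(1)}(26) − f^{(1)}(8)] = 1/12 × (0.303265 − 0.725496) = -0.0351859.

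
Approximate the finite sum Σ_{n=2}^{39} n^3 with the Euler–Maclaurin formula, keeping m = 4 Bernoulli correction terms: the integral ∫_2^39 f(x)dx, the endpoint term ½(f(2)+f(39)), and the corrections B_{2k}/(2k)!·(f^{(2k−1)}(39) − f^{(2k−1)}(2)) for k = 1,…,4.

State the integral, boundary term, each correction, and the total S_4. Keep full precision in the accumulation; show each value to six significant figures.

S_4 ≈ 608399

Integral: ∫_2^39 x^3 dx = 578356.
½[f(2) + f(39)] = ½[8.00000 + 59319.0] = 29663.5.
Integral + boundary = 608020.
Correction k=1: B_{2}/2! · (f^{(1)}(39) − f^{(1)}(2)) = 1/12 · (4563.00 − 12.0000) = 379.250.
Running total after k=1: 608399.
Correction k=2: B_{4}/4! · (f^{(3)}(39) − f^{(3)}(2)) = −1/720 · (6.00000 − 6.00000) = 0.00000.
Running total after k=2: 608399.
Correction k=3: B_{6}/6! · (f^{(5)}(39) − f^{(5)}(2)) = 1/30240 · (0.00000 − 0.00000) = 0.00000.
Running total after k=3: 608399.
Correction k=4: B_{8}/8! · (f^{(7)}(39) − f^{(7)}(2)) = −1/1209600 · (0.00000 − 0.00000) = 0.00000.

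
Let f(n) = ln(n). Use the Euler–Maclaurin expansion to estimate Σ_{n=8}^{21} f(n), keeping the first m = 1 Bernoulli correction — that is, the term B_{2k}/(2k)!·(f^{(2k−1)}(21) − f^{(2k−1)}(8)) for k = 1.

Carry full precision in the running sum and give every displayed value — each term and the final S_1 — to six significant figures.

S_1 ≈ 36.8550

Integral: ∫_8^21 ln(x) dx = 34.2994.
½[f(8) + f(21)] = ½[2.07944 + 3.04452] = 2.56198.
Integral + boundary = 36.8614.
Order-1 term: 1/12 · (0.0476190 − 0.125000) = -0.00644841.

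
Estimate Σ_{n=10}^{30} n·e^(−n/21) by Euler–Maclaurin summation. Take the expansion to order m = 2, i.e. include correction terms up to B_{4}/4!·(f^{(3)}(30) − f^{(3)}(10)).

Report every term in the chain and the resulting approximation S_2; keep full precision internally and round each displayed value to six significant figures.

S_2 ≈ 154.364

∫_10^30 x·e^(−x/21) dx evaluates to 147.699.
Boundary: ½(f(10) + f(30)) = ½(6.21145 + 7.18953) = 6.70049.
So far: 154.400.
k=1: B_{2}/(2)! × [f^{(1)}(30) − f^{(1)}(10)] = 1/12 × (-0.102708 − 0.325362) = -0.0356724.
Running total after k=1: 154.364.
k=2: B_{4}/(4)! × [f^{(3)}(30) − f^{(3)}(10)] = −1/720 × (0.000853956 − 0.00355477) = 3.75113e-06.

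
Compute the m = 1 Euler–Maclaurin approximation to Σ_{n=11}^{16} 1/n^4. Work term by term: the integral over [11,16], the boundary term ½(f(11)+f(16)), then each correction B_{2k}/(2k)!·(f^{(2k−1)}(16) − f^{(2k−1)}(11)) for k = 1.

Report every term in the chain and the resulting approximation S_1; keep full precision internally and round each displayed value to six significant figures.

The integral term ∫_11^16 1/x^4 dx = 0.000169058.
Boundary: ½(f(11) + f(16)) = ½(6.83013e-05 + 1.52588e-05) = 4.17801e-05.
Running total after boundary: 0.000210838.
k=1: B_{2}/(2)! × [f^{(1)}(16) − f^{(1)}(11)] = 1/12 × (-3.81470e-06 − (-2.48369e-05)) = 1.75185e-06.

S_1 ≈ 0.000212590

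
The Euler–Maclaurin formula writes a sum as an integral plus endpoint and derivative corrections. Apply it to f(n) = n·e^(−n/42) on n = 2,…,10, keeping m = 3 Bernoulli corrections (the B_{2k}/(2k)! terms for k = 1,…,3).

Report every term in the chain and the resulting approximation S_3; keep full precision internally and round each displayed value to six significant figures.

S_3 ≈ 45.6601

Integral: ∫_2^10 x·e^(−x/42) dx = 40.7916.
Endpoint term: (f(2) + f(10))/2 = (1.90699 + 7.88128)/2 = 4.89414.
Running total after boundary: 45.6858.
Order-1 term: 1/12 · (0.600478 − 0.908092) = -0.0256345.
Running total after k=1: 45.6601.
Order-2 term: −1/720 · (0.00123398 − 0.00159585) = 5.02608e-07.
Running total after k=2: 45.6601.
Order-3 term: 1/30240 · (1.20609e-06 − 1.51753e-06) = -1.02988e-11.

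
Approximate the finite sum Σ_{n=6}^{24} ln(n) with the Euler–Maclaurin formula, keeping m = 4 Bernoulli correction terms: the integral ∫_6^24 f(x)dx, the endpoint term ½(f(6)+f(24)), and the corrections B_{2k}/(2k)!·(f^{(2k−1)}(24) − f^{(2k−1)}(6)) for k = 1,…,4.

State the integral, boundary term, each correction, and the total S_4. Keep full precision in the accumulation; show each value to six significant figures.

S_4 ≈ 49.9972

Integral: ∫_6^24 ln(x) dx = 47.5227.
½[f(6) + f(24)] = ½[1.79176 + 3.17805] = 2.48491.
Running total after boundary: 50.0076.
k=1: B_{2}/(2)! × [f^{(1)}(24) − f^{(1)}(6)] = 1/12 × (0.0416667 − 0.166667) = -0.0104167.
Partial sum through k=1: 49.9972.
k=2: B_{4}/(4)! × [f^{(3)}(24) − f^{(3)}(6)] = −1/720 × (0.000144676 − 0.00925926) = 1.26591e-05.
Partial sum through k=2: 49.9972.
k=3: B_{6}/(6)! × [f^{(5)}(24) − f^{(5)}(6)] = 1/30240 × (3.01408e-06 − 0.00308642) = -1.01964e-07.
Partial sum through k=3: 49.9972.
k=4: B_{8}/(8)! × [f^{(7)}(24) − f^{(7)}(6)] = −1/1209600 × (1.56983e-07 − 0.00257202) = 2.12621e-09.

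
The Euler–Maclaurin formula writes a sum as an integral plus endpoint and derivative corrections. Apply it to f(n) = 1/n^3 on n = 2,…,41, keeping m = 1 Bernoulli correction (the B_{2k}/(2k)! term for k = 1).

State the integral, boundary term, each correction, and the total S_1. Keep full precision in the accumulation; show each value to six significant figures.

The integral term ∫_2^41 1/x^3 dx = 0.124703.
Endpoint term: (f(2) + f(41))/2 = (0.125000 + 1.45094e-05)/2 = 0.0625073.
So far: 0.187210.
Order-1 term: 1/12 · (-1.06166e-06 − (-0.187500)) = 0.0156249.

S_1 ≈ 0.202835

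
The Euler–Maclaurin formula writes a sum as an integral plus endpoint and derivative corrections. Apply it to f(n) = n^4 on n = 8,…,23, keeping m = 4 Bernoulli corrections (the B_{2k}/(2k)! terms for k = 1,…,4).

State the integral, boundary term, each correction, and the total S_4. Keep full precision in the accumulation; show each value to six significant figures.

S_4 ≈ 1.42657e+06

∫_8^23 x^4 dx evaluates to 1.28072e+06.
Endpoint term: (f(8) + f(23))/2 = (4096.00 + 279841)/2 = 141968.
So far: 1.42268e+06.
Order-1 term: 1/12 · (48668.0 − 2048.00) = 3885.00.
Running total after k=1: 1.42657e+06.
Order-2 term: −1/720 · (552.000 − 192.000) = -0.500000.
Running total after k=2: 1.42657e+06.
Order-3 term: 1/30240 · (0.00000 − 0.00000) = 0.00000.
Running total after k=3: 1.42657e+06.
Order-4 term: −1/1209600 · (0.00000 − 0.00000) = 0.00000.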